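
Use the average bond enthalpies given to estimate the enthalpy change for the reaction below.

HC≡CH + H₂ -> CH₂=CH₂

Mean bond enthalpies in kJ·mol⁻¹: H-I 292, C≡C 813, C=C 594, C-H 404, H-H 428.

ΔH ≈ −161 kJ

Bonds broken (reactants):
  C≡C: 1 × 813 = 813
  C-H: 2 × 404 = 808
  H-H: 1 × 428 = 428
  Σ(broken) = 2049 kJ
Bonds formed (products):
  C-H: 4 × 404 = 1616
  C=C: 1 × 594 = 594
  Σ(formed) = 2210 kJ
ΔH = Σ(broken) − Σ(formed) = 2049 − 2210 = −161 kJ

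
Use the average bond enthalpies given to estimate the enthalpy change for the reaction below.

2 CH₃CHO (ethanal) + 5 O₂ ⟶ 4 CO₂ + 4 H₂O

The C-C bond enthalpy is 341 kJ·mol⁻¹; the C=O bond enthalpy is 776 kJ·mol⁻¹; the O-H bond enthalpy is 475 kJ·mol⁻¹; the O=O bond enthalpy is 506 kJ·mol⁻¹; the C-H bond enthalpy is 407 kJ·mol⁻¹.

ΔH ≈ −1988 kJ

Bonds broken (reactants):
  C-C: 2 × 341 = 682
  C-H: 8 × 407 = 3256
  C=O: 2 × 776 = 1552
  O=O: 5 × 506 = 2530
  Σ(broken) = 8020 kJ
Bonds formed (products):
  C=O: 8 × 776 = 6208
  O-H: 8 × 475 = 3800
  Σ(formed) = 10008 kJ
ΔH = Σ(broken) − Σ(formed) = 8020 − 10008 = −1988 kJ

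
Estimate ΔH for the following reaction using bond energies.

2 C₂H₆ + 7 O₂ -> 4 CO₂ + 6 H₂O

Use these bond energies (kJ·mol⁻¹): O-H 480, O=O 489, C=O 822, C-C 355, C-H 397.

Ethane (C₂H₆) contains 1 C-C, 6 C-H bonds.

Bonds broken (reactants):
  C-C: 2 × 355 = 710
  C-H: 12 × 397 = 4764
  O=O: 7 × 489 = 3423
  Σ(broken) = 8897 kJ
Bonds formed (products):
  C=O: 8 × 822 = 6576
  O-H: 12 × 480 = 5760
  Σ(formed) = 12336 kJ
ΔH = Σ(broken) − Σ(formed) = 8897 − 12336 = −3439 kJ

ΔH ≈ −3439 kJ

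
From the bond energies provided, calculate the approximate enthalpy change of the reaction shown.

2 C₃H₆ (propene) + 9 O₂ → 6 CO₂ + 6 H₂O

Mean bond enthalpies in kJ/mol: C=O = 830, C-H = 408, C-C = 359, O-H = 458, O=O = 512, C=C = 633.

ΔH ≈ −3968 kJ

Bonds broken (reactants):
  C-C: 2 × 359 = 718
  C-H: 12 × 408 = 4896
  C=C: 2 × 633 = 1266
  O=O: 9 × 512 = 4608
  Σ(broken) = 11488 kJ
Bonds formed (products):
  C=O: 12 × 830 = 9960
  O-H: 12 × 458 = 5496
  Σ(formed) = 15456 kJ
ΔH = Σ(broken) − Σ(formed) = 11488 − 15456 = −3968 kJ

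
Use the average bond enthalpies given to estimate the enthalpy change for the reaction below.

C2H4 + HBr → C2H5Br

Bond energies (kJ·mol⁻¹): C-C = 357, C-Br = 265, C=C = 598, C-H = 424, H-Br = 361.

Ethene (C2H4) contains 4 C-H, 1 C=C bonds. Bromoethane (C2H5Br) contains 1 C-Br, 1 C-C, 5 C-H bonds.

Bonds broken (reactants):
  C-H: 4 × 424 = 1696
  C=C: 1 × 598 = 598
  H-Br: 1 × 361 = 361
  Σ(broken) = 2655 kJ
Bonds formed (products):
  C-Br: 1 × 265 = 265
  C-C: 1 × 357 = 357
  C-H: 5 × 424 = 2120
  Σ(formed) = 2742 kJ
ΔH = Σ(broken) − Σ(formed) = 2655 − 2742 = −87 kJ

ΔH ≈ −87 kJ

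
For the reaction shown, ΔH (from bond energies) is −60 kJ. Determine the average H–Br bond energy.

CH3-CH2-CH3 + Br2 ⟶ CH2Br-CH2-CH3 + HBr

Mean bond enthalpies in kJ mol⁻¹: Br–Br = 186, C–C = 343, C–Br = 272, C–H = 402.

Let D be the H–Br bond energy.
Σ(broken) = 1×186 + 2×343 + 8×402 = 4088
Σ(formed) = 1×272 + 2×343 + 7×402 + 1×D = 3772 + D
ΔH = Σ(broken) − Σ(formed) = (4088) − (3772 + D) = +316 − D
Setting this equal to −60 kJ gives D = 376 kJ/mol.

D(H–Br) ≈ 376 kJ/mol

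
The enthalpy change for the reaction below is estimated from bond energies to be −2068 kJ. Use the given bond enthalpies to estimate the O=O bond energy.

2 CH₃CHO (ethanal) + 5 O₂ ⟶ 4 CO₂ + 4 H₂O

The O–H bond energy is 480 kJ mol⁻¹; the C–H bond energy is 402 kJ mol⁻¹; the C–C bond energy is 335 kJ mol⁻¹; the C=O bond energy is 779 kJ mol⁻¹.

Let D be the O=O bond energy.
Σ(broken) = 2×335 + 8×402 + 2×779 + 5×D = 5444 + 5D
Σ(formed) = 8×779 + 8×480 = 10072
ΔH = Σ(broken) − Σ(formed) = (5444 + 5D) − (10072) = −4628 + 5D
Setting this equal to −2068 kJ gives 5D = 2560, so D = 512 kJ/mol.

D(O=O) ≈ 512 kJ/mol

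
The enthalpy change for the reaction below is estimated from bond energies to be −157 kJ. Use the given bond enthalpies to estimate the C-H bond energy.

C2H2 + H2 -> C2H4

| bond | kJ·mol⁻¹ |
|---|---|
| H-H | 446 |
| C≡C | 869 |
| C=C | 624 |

Let D be the C-H bond energy.
Σ(broken) = 1×869 + 2×D + 1×446 = 1315 + 2D
Σ(formed) = 4×D + 1×624 = 624 + 4D
ΔH = Σ(broken) − Σ(formed) = (1315 + 2D) − (624 + 4D) = +691 − 2D
Setting this equal to −157 kJ gives 2D = 848, so D = 424 kJ/mol.

D(C-H) ≈ 424 kJ/mol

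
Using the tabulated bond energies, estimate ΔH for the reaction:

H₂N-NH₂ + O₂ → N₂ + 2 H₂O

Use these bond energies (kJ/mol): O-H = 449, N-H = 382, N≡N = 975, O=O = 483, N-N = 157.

Bonds broken (reactants):
  N-H: 4 × 382 = 1528
  N-N: 1 × 157 = 157
  O=O: 1 × 483 = 483
  Σ(broken) = 2168 kJ
Bonds formed (products):
  N≡N: 1 × 975 = 975
  O-H: 4 × 449 = 1796
  Σ(formed) = 2771 kJ
ΔH = Σ(broken) − Σ(formed) = 2168 − 2771 = −603 kJ

ΔH ≈ −603 kJ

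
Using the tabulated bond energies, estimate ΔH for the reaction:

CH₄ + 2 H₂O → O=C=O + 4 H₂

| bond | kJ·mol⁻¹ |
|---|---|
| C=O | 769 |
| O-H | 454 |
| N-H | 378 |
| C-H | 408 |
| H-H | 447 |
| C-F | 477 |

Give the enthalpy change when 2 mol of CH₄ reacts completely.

Bonds broken (reactants):
  C-H: 4 × 408 = 1632
  O-H: 4 × 454 = 1816
  Σ(broken) = 3448 kJ
Bonds formed (products):
  C=O: 2 × 769 = 1538
  H-H: 4 × 447 = 1788
  Σ(formed) = 3326 kJ
ΔH = Σ(broken) − Σ(formed) = 3448 − 3326 = +122 kJ
For 2× the reaction as written: 2 × (+122) = +244 kJ

ΔH = +244 kJ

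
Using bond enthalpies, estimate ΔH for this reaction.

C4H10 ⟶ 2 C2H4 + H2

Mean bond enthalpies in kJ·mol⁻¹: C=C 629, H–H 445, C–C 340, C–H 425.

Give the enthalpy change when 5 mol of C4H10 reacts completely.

Bonds broken (reactants):
  C–C: 3 × 340 = 1020
  C–H: 10 × 425 = 4250
  Σ(broken) = 5270 kJ
Bonds formed (products):
  C–H: 8 × 425 = 3400
  C=C: 2 × 629 = 1258
  H–H: 1 × 445 = 445
  Σ(formed) = 5103 kJ
ΔH = Σ(broken) − Σ(formed) = 5270 − 5103 = +167 kJ
For 5× the reaction as written: 5 × (+167) = +835 kJ

ΔH = +835 kJ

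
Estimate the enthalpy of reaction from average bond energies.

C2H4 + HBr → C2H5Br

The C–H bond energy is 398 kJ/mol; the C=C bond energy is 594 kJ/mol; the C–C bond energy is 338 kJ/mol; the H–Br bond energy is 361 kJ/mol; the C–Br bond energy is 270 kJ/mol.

Bonds broken (reactants):
  C–H: 4 × 398 = 1592
  C=C: 1 × 594 = 594
  H–Br: 1 × 361 = 361
  Σ(broken) = 2547 kJ
Bonds formed (products):
  C–Br: 1 × 270 = 270
  C–C: 1 × 338 = 338
  C–H: 5 × 398 = 1990
  Σ(formed) = 2598 kJ
ΔH = Σ(broken) − Σ(formed) = 2547 − 2598 = −51 kJ

ΔH ≈ −51 kJ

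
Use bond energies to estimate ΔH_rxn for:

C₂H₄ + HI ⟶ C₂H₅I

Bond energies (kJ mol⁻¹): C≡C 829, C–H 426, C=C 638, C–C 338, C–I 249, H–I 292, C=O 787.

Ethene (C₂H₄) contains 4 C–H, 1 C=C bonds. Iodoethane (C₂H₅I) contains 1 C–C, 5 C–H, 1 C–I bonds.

Bonds broken (reactants):
  C–H: 4 × 426 = 1704
  C=C: 1 × 638 = 638
  H–I: 1 × 292 = 292
  Σ(broken) = 2634 kJ
Bonds formed (products):
  C–C: 1 × 338 = 338
  C–H: 5 × 426 = 2130
  C–I: 1 × 249 = 249
  Σ(formed) = 2717 kJ
ΔH = Σ(broken) − Σ(formed) = 2634 − 2717 = −83 kJ

ΔH ≈ −83 kJ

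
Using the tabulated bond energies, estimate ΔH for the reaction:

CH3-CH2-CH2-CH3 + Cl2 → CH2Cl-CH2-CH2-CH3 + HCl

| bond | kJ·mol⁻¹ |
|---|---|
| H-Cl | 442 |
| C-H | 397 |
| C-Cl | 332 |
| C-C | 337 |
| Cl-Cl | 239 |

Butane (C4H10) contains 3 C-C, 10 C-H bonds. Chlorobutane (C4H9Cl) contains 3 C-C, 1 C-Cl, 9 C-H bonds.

Bonds broken (reactants):
  C-C: 3 × 337 = 1011
  C-H: 10 × 397 = 3970
  Cl-Cl: 1 × 239 = 239
  Σ(broken) = 5220 kJ
Bonds formed (products):
  C-C: 3 × 337 = 1011
  C-Cl: 1 × 332 = 332
  C-H: 9 × 397 = 3573
  H-Cl: 1 × 442 = 442
  Σ(formed) = 5358 kJ
ΔH = Σ(broken) − Σ(formed) = 5220 − 5358 = −138 kJ

ΔH ≈ −138 kJ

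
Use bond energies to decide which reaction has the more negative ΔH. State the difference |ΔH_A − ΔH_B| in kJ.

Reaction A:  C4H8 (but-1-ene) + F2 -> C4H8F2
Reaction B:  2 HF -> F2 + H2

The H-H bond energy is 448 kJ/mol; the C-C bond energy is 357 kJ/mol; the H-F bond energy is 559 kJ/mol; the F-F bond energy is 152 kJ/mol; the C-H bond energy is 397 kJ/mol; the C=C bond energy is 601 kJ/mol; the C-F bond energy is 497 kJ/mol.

Reaction A, by 1116 kJ

Reaction A:
  Bonds broken (reactants):
    C-C: 2 × 357 = 714
    C-H: 8 × 397 = 3176
    C=C: 1 × 601 = 601
    F-F: 1 × 152 = 152
    Σ(broken) = 4643 kJ
  Bonds formed (products):
    C-C: 3 × 357 = 1071
    C-F: 2 × 497 = 994
    C-H: 8 × 397 = 3176
    Σ(formed) = 5241 kJ
  ΔH_A = 4643 − 5241 = −598 kJ
Reaction B:
  Bonds broken (reactants):
    H-F: 2 × 559 = 1118
    Σ(broken) = 1118 kJ
  Bonds formed (products):
    F-F: 1 × 152 = 152
    H-H: 1 × 448 = 448
    Σ(formed) = 600 kJ
  ΔH_B = 1118 − 600 = +518 kJ
ΔH_A − ΔH_B = −1116 kJ, so reaction A has the more negative ΔH; |ΔH_A − ΔH_B| = 1116 kJ.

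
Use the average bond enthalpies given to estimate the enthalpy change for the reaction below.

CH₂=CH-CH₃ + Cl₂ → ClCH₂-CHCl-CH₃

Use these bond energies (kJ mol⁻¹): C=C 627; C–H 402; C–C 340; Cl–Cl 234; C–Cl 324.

Bonds broken (reactants):
  C–C: 1 × 340 = 340
  C–H: 6 × 402 = 2412
  C=C: 1 × 627 = 627
  Cl–Cl: 1 × 234 = 234
  Σ(broken) = 3613 kJ
Bonds formed (products):
  C–C: 2 × 340 = 680
  C–Cl: 2 × 324 = 648
  C–H: 6 × 402 = 2412
  Σ(formed) = 3740 kJ
ΔH = Σ(broken) − Σ(formed) = 3613 − 3740 = −127 kJ

ΔH ≈ −127 kJ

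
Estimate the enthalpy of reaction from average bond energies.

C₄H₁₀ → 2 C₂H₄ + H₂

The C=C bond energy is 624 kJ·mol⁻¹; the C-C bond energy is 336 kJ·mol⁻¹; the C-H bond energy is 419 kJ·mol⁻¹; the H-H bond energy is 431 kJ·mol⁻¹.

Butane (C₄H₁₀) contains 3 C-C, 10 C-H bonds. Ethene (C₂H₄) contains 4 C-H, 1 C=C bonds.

ΔH ≈ +167 kJ

Bonds broken (reactants):
  C-C: 3 × 336 = 1008
  C-H: 10 × 419 = 4190
  Σ(broken) = 5198 kJ
Bonds formed (products):
  C-H: 8 × 419 = 3352
  C=C: 2 × 624 = 1248
  H-H: 1 × 431 = 431
  Σ(formed) = 5031 kJ
ΔH = Σ(broken) − Σ(formed) = 5198 − 5031 = +167 kJ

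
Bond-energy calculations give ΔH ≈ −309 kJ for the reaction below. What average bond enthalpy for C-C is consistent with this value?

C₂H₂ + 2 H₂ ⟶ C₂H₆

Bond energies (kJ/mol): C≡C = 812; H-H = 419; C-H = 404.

Let D be the C-C bond energy.
Σ(broken) = 1×812 + 2×404 + 2×419 = 2458
Σ(formed) = 1×D + 6×404 = 2424 + D
ΔH = Σ(broken) − Σ(formed) = (2458) − (2424 + D) = +34 − D
Setting this equal to −309 kJ gives D = 343 kJ/mol.

D(C-C) ≈ 343 kJ/mol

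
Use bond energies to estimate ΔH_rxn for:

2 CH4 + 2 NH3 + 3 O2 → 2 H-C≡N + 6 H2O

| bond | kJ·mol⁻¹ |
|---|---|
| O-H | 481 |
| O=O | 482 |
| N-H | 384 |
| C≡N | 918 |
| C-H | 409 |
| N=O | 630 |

Bonds broken (reactants):
  C-H: 8 × 409 = 3272
  N-H: 6 × 384 = 2304
  O=O: 3 × 482 = 1446
  Σ(broken) = 7022 kJ
Bonds formed (products):
  C≡N: 2 × 918 = 1836
  C-H: 2 × 409 = 818
  O-H: 12 × 481 = 5772
  Σ(formed) = 8426 kJ
ΔH = Σ(broken) − Σ(formed) = 7022 − 8426 = −1404 kJ

ΔH ≈ −1404 kJ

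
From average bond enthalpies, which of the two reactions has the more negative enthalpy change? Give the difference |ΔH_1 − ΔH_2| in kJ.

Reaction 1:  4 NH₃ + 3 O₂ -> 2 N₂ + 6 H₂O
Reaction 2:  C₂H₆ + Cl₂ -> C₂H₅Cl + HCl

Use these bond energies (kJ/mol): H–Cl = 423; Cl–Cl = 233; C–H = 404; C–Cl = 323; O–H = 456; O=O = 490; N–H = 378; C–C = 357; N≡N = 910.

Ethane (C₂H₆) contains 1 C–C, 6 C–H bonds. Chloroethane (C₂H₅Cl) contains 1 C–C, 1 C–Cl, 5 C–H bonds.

Reaction 1, by 1177 kJ

Reaction 1:
  Bonds broken (reactants):
    N–H: 12 × 378 = 4536
    O=O: 3 × 490 = 1470
    Σ(broken) = 6006 kJ
  Bonds formed (products):
    N≡N: 2 × 910 = 1820
    O–H: 12 × 456 = 5472
    Σ(formed) = 7292 kJ
  ΔH_1 = 6006 − 7292 = −1286 kJ
Reaction 2:
  Bonds broken (reactants):
    C–C: 1 × 357 = 357
    C–H: 6 × 404 = 2424
    Cl–Cl: 1 × 233 = 233
    Σ(broken) = 3014 kJ
  Bonds formed (products):
    C–C: 1 × 357 = 357
    C–Cl: 1 × 323 = 323
    C–H: 5 × 404 = 2020
    H–Cl: 1 × 423 = 423
    Σ(formed) = 3123 kJ
  ΔH_2 = 3014 − 3123 = −109 kJ
ΔH_1 − ΔH_2 = −1177 kJ, so reaction 1 has the more negative ΔH; |ΔH_1 − ΔH_2| = 1177 kJ.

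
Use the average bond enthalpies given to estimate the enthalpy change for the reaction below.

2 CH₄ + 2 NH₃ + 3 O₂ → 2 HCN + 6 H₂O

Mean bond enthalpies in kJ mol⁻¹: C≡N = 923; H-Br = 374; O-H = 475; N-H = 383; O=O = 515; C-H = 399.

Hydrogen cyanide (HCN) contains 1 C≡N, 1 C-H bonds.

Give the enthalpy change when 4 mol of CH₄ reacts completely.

ΔH = −2618 kJ

Bonds broken (reactants):
  C-H: 8 × 399 = 3192
  N-H: 6 × 383 = 2298
  O=O: 3 × 515 = 1545
  Σ(broken) = 7035 kJ
Bonds formed (products):
  C≡N: 2 × 923 = 1846
  C-H: 2 × 399 = 798
  O-H: 12 × 475 = 5700
  Σ(formed) = 8344 kJ
ΔH = Σ(broken) − Σ(formed) = 7035 − 8344 = −1309 kJ
For 2× the reaction as written: 2 × (−1309) = −2618 kJ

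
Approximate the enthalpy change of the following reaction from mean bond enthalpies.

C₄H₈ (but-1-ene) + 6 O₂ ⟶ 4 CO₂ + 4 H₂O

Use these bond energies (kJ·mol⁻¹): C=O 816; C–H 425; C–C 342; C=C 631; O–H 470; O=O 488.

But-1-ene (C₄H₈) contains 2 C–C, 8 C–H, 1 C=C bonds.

Bonds broken (reactants):
  C–C: 2 × 342 = 684
  C–H: 8 × 425 = 3400
  C=C: 1 × 631 = 631
  O=O: 6 × 488 = 2928
  Σ(broken) = 7643 kJ
Bonds formed (products):
  C=O: 8 × 816 = 6528
  O–H: 8 × 470 = 3760
  Σ(formed) = 10288 kJ
ΔH = Σ(broken) − Σ(formed) = 7643 − 10288 = −2645 kJ

ΔH ≈ −2645 kJ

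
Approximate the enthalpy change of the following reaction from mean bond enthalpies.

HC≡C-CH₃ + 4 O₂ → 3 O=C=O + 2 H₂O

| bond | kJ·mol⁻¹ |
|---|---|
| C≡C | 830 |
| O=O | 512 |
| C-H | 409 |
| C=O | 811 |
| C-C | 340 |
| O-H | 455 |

Bonds broken (reactants):
  C≡C: 1 × 830 = 830
  C-C: 1 × 340 = 340
  C-H: 4 × 409 = 1636
  O=O: 4 × 512 = 2048
  Σ(broken) = 4854 kJ
Bonds formed (products):
  C=O: 6 × 811 = 4866
  O-H: 4 × 455 = 1820
  Σ(formed) = 6686 kJ
ΔH = Σ(broken) − Σ(formed) = 4854 − 6686 = −1832 kJ

ΔH ≈ −1832 kJ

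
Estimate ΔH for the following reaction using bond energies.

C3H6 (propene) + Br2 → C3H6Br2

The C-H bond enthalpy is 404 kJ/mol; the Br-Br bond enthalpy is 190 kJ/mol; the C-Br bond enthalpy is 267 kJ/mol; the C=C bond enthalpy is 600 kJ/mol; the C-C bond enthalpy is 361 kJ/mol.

Bonds broken (reactants):
  Br-Br: 1 × 190 = 190
  C-C: 1 × 361 = 361
  C-H: 6 × 404 = 2424
  C=C: 1 × 600 = 600
  Σ(broken) = 3575 kJ
Bonds formed (products):
  C-Br: 2 × 267 = 534
  C-C: 2 × 361 = 722
  C-H: 6 × 404 = 2424
  Σ(formed) = 3680 kJ
ΔH = Σ(broken) − Σ(formed) = 3575 − 3680 = −105 kJ

ΔH ≈ −105 kJ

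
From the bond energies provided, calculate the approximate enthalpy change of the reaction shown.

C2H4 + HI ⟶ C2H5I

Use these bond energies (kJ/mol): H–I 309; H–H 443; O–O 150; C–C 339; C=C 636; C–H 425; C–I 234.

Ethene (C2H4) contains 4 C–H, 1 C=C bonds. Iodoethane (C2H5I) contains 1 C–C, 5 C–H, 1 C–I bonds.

Bonds broken (reactants):
  C–H: 4 × 425 = 1700
  C=C: 1 × 636 = 636
  H–I: 1 × 309 = 309
  Σ(broken) = 2645 kJ
Bonds formed (products):
  C–C: 1 × 339 = 339
  C–H: 5 × 425 = 2125
  C–I: 1 × 234 = 234
  Σ(formed) = 2698 kJ
ΔH = Σ(broken) − Σ(formed) = 2645 − 2698 = −53 kJ

ΔH ≈ −53 kJ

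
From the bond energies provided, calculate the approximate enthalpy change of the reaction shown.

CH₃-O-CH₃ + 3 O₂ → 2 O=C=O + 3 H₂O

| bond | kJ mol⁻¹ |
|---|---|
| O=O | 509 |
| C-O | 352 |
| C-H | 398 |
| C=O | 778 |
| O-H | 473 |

Bonds broken (reactants):
  C-H: 6 × 398 = 2388
  C-O: 2 × 352 = 704
  O=O: 3 × 509 = 1527
  Σ(broken) = 4619 kJ
Bonds formed (products):
  C=O: 4 × 778 = 3112
  O-H: 6 × 473 = 2838
  Σ(formed) = 5950 kJ
ΔH = Σ(broken) − Σ(formed) = 4619 − 5950 = −1331 kJ

ΔH ≈ −1331 kJ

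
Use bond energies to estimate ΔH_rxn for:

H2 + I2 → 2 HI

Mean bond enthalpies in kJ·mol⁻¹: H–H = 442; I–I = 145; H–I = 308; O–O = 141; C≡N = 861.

Bonds broken (reactants):
  H–H: 1 × 442 = 442
  I–I: 1 × 145 = 145
  Σ(broken) = 587 kJ
Bonds formed (products):
  H–I: 2 × 308 = 616
  Σ(formed) = 616 kJ
ΔH = Σ(broken) − Σ(formed) = 587 − 616 = −29 kJ

ΔH ≈ −29 kJ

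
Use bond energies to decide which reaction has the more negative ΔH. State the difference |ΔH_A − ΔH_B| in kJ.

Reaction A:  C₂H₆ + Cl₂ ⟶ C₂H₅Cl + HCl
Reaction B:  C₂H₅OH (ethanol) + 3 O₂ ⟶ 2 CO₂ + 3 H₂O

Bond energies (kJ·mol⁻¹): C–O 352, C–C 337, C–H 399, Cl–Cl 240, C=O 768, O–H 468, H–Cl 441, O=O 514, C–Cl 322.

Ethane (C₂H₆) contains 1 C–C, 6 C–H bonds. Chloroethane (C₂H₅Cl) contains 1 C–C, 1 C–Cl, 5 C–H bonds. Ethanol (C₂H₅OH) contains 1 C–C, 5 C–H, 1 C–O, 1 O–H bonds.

Reaction B, by 1062 kJ

Reaction A:
  Bonds broken (reactants):
    C–C: 1 × 337 = 337
    C–H: 6 × 399 = 2394
    Cl–Cl: 1 × 240 = 240
    Σ(broken) = 2971 kJ
  Bonds formed (products):
    C–C: 1 × 337 = 337
    C–Cl: 1 × 322 = 322
    C–H: 5 × 399 = 1995
    H–Cl: 1 × 441 = 441
    Σ(formed) = 3095 kJ
  ΔH_A = 2971 − 3095 = −124 kJ
Reaction B:
  Bonds broken (reactants):
    C–C: 1 × 337 = 337
    C–H: 5 × 399 = 1995
    C–O: 1 × 352 = 352
    O–H: 1 × 468 = 468
    O=O: 3 × 514 = 1542
    Σ(broken) = 4694 kJ
  Bonds formed (products):
    C=O: 4 × 768 = 3072
    O–H: 6 × 468 = 2808
    Σ(formed) = 5880 kJ
  ΔH_B = 4694 − 5880 = −1186 kJ
ΔH_A − ΔH_B = +1062 kJ, so reaction B has the more negative ΔH; |ΔH_A − ΔH_B| = 1062 kJ.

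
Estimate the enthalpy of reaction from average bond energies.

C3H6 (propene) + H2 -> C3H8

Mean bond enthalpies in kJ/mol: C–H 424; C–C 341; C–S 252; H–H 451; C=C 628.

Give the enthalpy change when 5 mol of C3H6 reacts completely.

ΔH = −550 kJ

Bonds broken (reactants):
  C–C: 1 × 341 = 341
  C–H: 6 × 424 = 2544
  C=C: 1 × 628 = 628
  H–H: 1 × 451 = 451
  Σ(broken) = 3964 kJ
Bonds formed (products):
  C–C: 2 × 341 = 682
  C–H: 8 × 424 = 3392
  Σ(formed) = 4074 kJ
ΔH = Σ(broken) − Σ(formed) = 3964 − 4074 = −110 kJ
For 5× the reaction as written: 5 × (−110) = −550 kJ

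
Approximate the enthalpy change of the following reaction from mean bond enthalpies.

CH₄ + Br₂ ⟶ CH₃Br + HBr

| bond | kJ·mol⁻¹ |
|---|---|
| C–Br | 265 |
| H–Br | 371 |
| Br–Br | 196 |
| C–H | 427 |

Bonds broken (reactants):
  Br–Br: 1 × 196 = 196
  C–H: 4 × 427 = 1708
  Σ(broken) = 1904 kJ
Bonds formed (products):
  C–Br: 1 × 265 = 265
  C–H: 3 × 427 = 1281
  H–Br: 1 × 371 = 371
  Σ(formed) = 1917 kJ
ΔH = Σ(broken) − Σ(formed) = 1904 − 1917 = −13 kJ

ΔH ≈ −13 kJ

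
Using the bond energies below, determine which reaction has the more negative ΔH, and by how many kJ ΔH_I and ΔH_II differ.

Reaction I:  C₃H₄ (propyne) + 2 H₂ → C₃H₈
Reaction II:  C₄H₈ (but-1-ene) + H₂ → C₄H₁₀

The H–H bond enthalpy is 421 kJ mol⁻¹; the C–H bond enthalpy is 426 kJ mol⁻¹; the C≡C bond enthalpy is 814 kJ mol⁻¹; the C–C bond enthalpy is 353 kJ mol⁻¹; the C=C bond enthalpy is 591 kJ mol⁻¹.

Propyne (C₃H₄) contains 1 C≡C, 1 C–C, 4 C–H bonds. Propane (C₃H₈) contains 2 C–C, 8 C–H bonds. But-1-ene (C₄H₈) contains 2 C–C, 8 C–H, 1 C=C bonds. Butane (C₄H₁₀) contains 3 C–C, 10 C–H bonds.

Reaction I:
  Bonds broken (reactants):
    C≡C: 1 × 814 = 814
    C–C: 1 × 353 = 353
    C–H: 4 × 426 = 1704
    H–H: 2 × 421 = 842
    Σ(broken) = 3713 kJ
  Bonds formed (products):
    C–C: 2 × 353 = 706
    C–H: 8 × 426 = 3408
    Σ(formed) = 4114 kJ
  ΔH_I = 3713 − 4114 = −401 kJ
Reaction II:
  Bonds broken (reactants):
    C–C: 2 × 353 = 706
    C–H: 8 × 426 = 3408
    C=C: 1 × 591 = 591
    H–H: 1 × 421 = 421
    Σ(broken) = 5126 kJ
  Bonds formed (products):
    C–C: 3 × 353 = 1059
    C–H: 10 × 426 = 4260
    Σ(formed) = 5319 kJ
  ΔH_II = 5126 − 5319 = −193 kJ
ΔH_I − ΔH_II = −208 kJ, so reaction I has the more negative ΔH; |ΔH_I − ΔH_II| = 208 kJ.

Reaction I, by 208 kJ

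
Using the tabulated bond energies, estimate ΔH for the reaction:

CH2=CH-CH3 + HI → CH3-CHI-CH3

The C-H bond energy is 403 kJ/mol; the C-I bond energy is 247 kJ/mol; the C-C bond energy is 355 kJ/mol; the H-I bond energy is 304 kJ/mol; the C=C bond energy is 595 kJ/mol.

ΔH ≈ −106 kJ

Bonds broken (reactants):
  C-C: 1 × 355 = 355
  C-H: 6 × 403 = 2418
  C=C: 1 × 595 = 595
  H-I: 1 × 304 = 304
  Σ(broken) = 3672 kJ
Bonds formed (products):
  C-C: 2 × 355 = 710
  C-H: 7 × 403 = 2821
  C-I: 1 × 247 = 247
  Σ(formed) = 3778 kJ
ΔH = Σ(broken) − Σ(formed) = 3672 − 3778 = −106 kJ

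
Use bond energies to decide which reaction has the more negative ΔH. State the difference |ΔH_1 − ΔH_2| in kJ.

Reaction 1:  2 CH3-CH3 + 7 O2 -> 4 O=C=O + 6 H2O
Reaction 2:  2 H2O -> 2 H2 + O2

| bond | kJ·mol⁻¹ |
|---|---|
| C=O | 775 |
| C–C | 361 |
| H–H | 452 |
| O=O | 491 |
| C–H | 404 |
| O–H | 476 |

Reaction 1:
  Bonds broken (reactants):
    C–C: 2 × 361 = 722
    C–H: 12 × 404 = 4848
    O=O: 7 × 491 = 3437
    Σ(broken) = 9007 kJ
  Bonds formed (products):
    C=O: 8 × 775 = 6200
    O–H: 12 × 476 = 5712
    Σ(formed) = 11912 kJ
  ΔH_1 = 9007 − 11912 = −2905 kJ
Reaction 2:
  Bonds broken (reactants):
    O–H: 4 × 476 = 1904
    Σ(broken) = 1904 kJ
  Bonds formed (products):
    H–H: 2 × 452 = 904
    O=O: 1 × 491 = 491
    Σ(formed) = 1395 kJ
  ΔH_2 = 1904 − 1395 = +509 kJ
ΔH_1 − ΔH_2 = −3414 kJ, so reaction 1 has the more negative ΔH; |ΔH_1 − ΔH_2| = 3414 kJ.

Reaction 1, by 3414 kJ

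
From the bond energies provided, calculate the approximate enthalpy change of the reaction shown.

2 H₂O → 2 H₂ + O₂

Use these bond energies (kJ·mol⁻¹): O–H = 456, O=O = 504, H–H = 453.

ΔH ≈ +414 kJ

Bonds broken (reactants):
  O–H: 4 × 456 = 1824
  Σ(broken) = 1824 kJ
Bonds formed (products):
  H–H: 2 × 453 = 906
  O=O: 1 × 504 = 504
  Σ(formed) = 1410 kJ
ΔH = Σ(broken) − Σ(formed) = 1824 − 1410 = +414 kJ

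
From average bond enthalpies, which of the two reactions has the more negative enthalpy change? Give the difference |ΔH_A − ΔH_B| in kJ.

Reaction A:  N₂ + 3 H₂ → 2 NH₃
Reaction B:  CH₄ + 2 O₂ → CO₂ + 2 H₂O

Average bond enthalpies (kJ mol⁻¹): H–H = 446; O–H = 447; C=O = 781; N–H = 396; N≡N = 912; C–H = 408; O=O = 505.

Reaction A:
  Bonds broken (reactants):
    H–H: 3 × 446 = 1338
    N≡N: 1 × 912 = 912
    Σ(broken) = 2250 kJ
  Bonds formed (products):
    N–H: 6 × 396 = 2376
    Σ(formed) = 2376 kJ
  ΔH_A = 2250 − 2376 = −126 kJ
Reaction B:
  Bonds broken (reactants):
    C–H: 4 × 408 = 1632
    O=O: 2 × 505 = 1010
    Σ(broken) = 2642 kJ
  Bonds formed (products):
    C=O: 2 × 781 = 1562
    O–H: 4 × 447 = 1788
    Σ(formed) = 3350 kJ
  ΔH_B = 2642 − 3350 = −708 kJ
ΔH_A − ΔH_B = +582 kJ, so reaction B has the more negative ΔH; |ΔH_A − ΔH_B| = 582 kJ.

Reaction B, by 582 kJ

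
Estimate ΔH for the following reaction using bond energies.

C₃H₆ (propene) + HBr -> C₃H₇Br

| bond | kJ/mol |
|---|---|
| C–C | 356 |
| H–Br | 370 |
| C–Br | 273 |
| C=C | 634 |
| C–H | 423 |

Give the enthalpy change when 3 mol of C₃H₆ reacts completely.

ΔH = −144 kJ

Bonds broken (reactants):
  C–C: 1 × 356 = 356
  C–H: 6 × 423 = 2538
  C=C: 1 × 634 = 634
  H–Br: 1 × 370 = 370
  Σ(broken) = 3898 kJ
Bonds formed (products):
  C–Br: 1 × 273 = 273
  C–C: 2 × 356 = 712
  C–H: 7 × 423 = 2961
  Σ(formed) = 3946 kJ
ΔH = Σ(broken) − Σ(formed) = 3898 − 3946 = −48 kJ
For 3× the reaction as written: 3 × (−48) = −144 kJ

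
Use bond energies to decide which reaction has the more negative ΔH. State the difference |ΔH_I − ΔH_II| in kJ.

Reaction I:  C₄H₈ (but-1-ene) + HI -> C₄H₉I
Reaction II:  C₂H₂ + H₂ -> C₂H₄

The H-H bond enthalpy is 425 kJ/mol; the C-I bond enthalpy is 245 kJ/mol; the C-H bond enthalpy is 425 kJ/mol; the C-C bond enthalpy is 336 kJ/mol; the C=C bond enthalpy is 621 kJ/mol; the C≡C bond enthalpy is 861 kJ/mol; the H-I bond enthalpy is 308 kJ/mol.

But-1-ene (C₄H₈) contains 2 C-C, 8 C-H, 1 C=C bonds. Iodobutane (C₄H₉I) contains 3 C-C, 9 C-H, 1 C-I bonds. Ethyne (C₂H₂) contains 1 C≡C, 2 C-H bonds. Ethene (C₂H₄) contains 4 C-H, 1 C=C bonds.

Reaction I:
  Bonds broken (reactants):
    C-C: 2 × 336 = 672
    C-H: 8 × 425 = 3400
    C=C: 1 × 621 = 621
    H-I: 1 × 308 = 308
    Σ(broken) = 5001 kJ
  Bonds formed (products):
    C-C: 3 × 336 = 1008
    C-H: 9 × 425 = 3825
    C-I: 1 × 245 = 245
    Σ(formed) = 5078 kJ
  ΔH_I = 5001 − 5078 = −77 kJ
Reaction II:
  Bonds broken (reactants):
    C≡C: 1 × 861 = 861
    C-H: 2 × 425 = 850
    H-H: 1 × 425 = 425
    Σ(broken) = 2136 kJ
  Bonds formed (products):
    C-H: 4 × 425 = 1700
    C=C: 1 × 621 = 621
    Σ(formed) = 2321 kJ
  ΔH_II = 2136 − 2321 = −185 kJ
ΔH_I − ΔH_II = +108 kJ, so reaction II has the more negative ΔH; |ΔH_I − ΔH_II| = 108 kJ.

Reaction II, by 108 kJ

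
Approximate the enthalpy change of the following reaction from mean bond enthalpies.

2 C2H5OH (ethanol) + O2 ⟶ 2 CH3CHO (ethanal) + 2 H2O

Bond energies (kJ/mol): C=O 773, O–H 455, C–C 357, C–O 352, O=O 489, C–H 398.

ΔH ≈ −467 kJ

Bonds broken (reactants):
  C–C: 2 × 357 = 714
  C–H: 10 × 398 = 3980
  C–O: 2 × 352 = 704
  O–H: 2 × 455 = 910
  O=O: 1 × 489 = 489
  Σ(broken) = 6797 kJ
Bonds formed (products):
  C–C: 2 × 357 = 714
  C–H: 8 × 398 = 3184
  C=O: 2 × 773 = 1546
  O–H: 4 × 455 = 1820
  Σ(formed) = 7264 kJ
ΔH = Σ(broken) − Σ(formed) = 6797 − 7264 = −467 kJ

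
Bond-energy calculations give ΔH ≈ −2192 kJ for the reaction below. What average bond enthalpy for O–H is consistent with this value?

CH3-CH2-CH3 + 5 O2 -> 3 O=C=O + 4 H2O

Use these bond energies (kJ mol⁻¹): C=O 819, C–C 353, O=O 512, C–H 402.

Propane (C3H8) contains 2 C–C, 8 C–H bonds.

Let D be the O–H bond energy.
Σ(broken) = 2×353 + 8×402 + 5×512 = 6482
Σ(formed) = 6×819 + 8×D = 4914 + 8D
ΔH = Σ(broken) − Σ(formed) = (6482) − (4914 + 8D) = +1568 − 8D
Setting this equal to −2192 kJ gives 8D = 3760, so D = 470 kJ/mol.

D(O–H) ≈ 470 kJ/mol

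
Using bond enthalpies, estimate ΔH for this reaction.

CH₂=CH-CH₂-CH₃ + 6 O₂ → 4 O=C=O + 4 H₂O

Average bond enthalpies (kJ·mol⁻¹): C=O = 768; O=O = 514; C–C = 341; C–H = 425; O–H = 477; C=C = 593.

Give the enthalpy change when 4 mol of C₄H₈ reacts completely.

Bonds broken (reactants):
  C–C: 2 × 341 = 682
  C–H: 8 × 425 = 3400
  C=C: 1 × 593 = 593
  O=O: 6 × 514 = 3084
  Σ(broken) = 7759 kJ
Bonds formed (products):
  C=O: 8 × 768 = 6144
  O–H: 8 × 477 = 3816
  Σ(formed) = 9960 kJ
ΔH = Σ(broken) − Σ(formed) = 7759 − 9960 = −2201 kJ
For 4× the reaction as written: 4 × (−2201) = −8804 kJ

ΔH = −8804 kJ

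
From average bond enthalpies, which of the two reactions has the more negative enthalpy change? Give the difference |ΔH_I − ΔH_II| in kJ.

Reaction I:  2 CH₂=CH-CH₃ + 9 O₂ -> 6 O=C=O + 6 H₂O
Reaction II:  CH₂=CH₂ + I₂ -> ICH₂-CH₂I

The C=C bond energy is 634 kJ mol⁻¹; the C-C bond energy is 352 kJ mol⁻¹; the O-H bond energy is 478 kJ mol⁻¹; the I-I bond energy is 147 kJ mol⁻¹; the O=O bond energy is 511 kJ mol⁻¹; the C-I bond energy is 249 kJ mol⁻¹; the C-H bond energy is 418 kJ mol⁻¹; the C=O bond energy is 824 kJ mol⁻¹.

Reaction I, by 3968 kJ

Reaction I:
  Bonds broken (reactants):
    C-C: 2 × 352 = 704
    C-H: 12 × 418 = 5016
    C=C: 2 × 634 = 1268
    O=O: 9 × 511 = 4599
    Σ(broken) = 11587 kJ
  Bonds formed (products):
    C=O: 12 × 824 = 9888
    O-H: 12 × 478 = 5736
    Σ(formed) = 15624 kJ
  ΔH_I = 11587 − 15624 = −4037 kJ
Reaction II:
  Bonds broken (reactants):
    C-H: 4 × 418 = 1672
    C=C: 1 × 634 = 634
    I-I: 1 × 147 = 147
    Σ(broken) = 2453 kJ
  Bonds formed (products):
    C-C: 1 × 352 = 352
    C-H: 4 × 418 = 1672
    C-I: 2 × 249 = 498
    Σ(formed) = 2522 kJ
  ΔH_II = 2453 − 2522 = −69 kJ
ΔH_I − ΔH_II = −3968 kJ, so reaction I has the more negative ΔH; |ΔH_I − ΔH_II| = 3968 kJ.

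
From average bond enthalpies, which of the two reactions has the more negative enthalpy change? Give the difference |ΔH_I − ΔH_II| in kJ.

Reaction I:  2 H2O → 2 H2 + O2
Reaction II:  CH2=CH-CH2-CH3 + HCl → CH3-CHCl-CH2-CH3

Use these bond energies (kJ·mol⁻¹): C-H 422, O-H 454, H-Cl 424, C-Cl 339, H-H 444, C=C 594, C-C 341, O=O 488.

Reaction II, by 524 kJ

Reaction I:
  Bonds broken (reactants):
    O-H: 4 × 454 = 1816
    Σ(broken) = 1816 kJ
  Bonds formed (products):
    H-H: 2 × 444 = 888
    O=O: 1 × 488 = 488
    Σ(formed) = 1376 kJ
  ΔH_I = 1816 − 1376 = +440 kJ
Reaction II:
  Bonds broken (reactants):
    C-C: 2 × 341 = 682
    C-H: 8 × 422 = 3376
    C=C: 1 × 594 = 594
    H-Cl: 1 × 424 = 424
    Σ(broken) = 5076 kJ
  Bonds formed (products):
    C-C: 3 × 341 = 1023
    C-Cl: 1 × 339 = 339
    C-H: 9 × 422 = 3798
    Σ(formed) = 5160 kJ
  ΔH_II = 5076 − 5160 = −84 kJ
ΔH_I − ΔH_II = +524 kJ, so reaction II has the more negative ΔH; |ΔH_I − ΔH_II| = 524 kJ.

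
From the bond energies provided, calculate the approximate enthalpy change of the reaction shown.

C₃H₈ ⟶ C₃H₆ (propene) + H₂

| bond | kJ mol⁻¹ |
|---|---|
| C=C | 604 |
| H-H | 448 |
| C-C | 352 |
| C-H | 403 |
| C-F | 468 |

Bonds broken (reactants):
  C-C: 2 × 352 = 704
  C-H: 8 × 403 = 3224
  Σ(broken) = 3928 kJ
Bonds formed (products):
  C-C: 1 × 352 = 352
  C-H: 6 × 403 = 2418
  C=C: 1 × 604 = 604
  H-H: 1 × 448 = 448
  Σ(formed) = 3822 kJ
ΔH = Σ(broken) − Σ(formed) = 3928 − 3822 = +106 kJ

ΔH ≈ +106 kJ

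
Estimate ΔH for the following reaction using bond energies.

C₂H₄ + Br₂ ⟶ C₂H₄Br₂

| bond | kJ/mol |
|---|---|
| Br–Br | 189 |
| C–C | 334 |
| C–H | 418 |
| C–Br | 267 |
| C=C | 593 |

ΔH ≈ −86 kJ

Bonds broken (reactants):
  Br–Br: 1 × 189 = 189
  C–H: 4 × 418 = 1672
  C=C: 1 × 593 = 593
  Σ(broken) = 2454 kJ
Bonds formed (products):
  C–Br: 2 × 267 = 534
  C–C: 1 × 334 = 334
  C–H: 4 × 418 = 1672
  Σ(formed) = 2540 kJ
ΔH = Σ(broken) − Σ(formed) = 2454 − 2540 = −86 kJ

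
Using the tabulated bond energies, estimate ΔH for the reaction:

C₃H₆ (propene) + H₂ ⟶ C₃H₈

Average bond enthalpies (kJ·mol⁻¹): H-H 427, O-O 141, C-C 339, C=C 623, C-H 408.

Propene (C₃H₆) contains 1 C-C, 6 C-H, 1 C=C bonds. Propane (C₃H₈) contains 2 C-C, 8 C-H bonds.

ΔH ≈ −105 kJ

Bonds broken (reactants):
  C-C: 1 × 339 = 339
  C-H: 6 × 408 = 2448
  C=C: 1 × 623 = 623
  H-H: 1 × 427 = 427
  Σ(broken) = 3837 kJ
Bonds formed (products):
  C-C: 2 × 339 = 678
  C-H: 8 × 408 = 3264
  Σ(formed) = 3942 kJ
ΔH = Σ(broken) − Σ(formed) = 3837 − 3942 = −105 kJ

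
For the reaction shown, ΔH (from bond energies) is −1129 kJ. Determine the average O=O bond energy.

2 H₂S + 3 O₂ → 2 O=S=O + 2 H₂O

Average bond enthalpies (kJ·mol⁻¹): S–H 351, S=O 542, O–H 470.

D(O=O) ≈ 505 kJ/mol

Let D be the O=O bond energy.
Σ(broken) = 3×D + 4×351 = 1404 + 3D
Σ(formed) = 4×470 + 4×542 = 4048
ΔH = Σ(broken) − Σ(formed) = (1404 + 3D) − (4048) = −2644 + 3D
Setting this equal to −1129 kJ gives 3D = 1515, so D = 505 kJ/mol.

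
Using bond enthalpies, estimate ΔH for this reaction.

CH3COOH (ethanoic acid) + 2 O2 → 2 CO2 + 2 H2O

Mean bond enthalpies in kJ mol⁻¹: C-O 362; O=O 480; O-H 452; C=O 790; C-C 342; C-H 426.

Bonds broken (reactants):
  C-C: 1 × 342 = 342
  C-H: 3 × 426 = 1278
  C-O: 1 × 362 = 362
  C=O: 1 × 790 = 790
  O-H: 1 × 452 = 452
  O=O: 2 × 480 = 960
  Σ(broken) = 4184 kJ
Bonds formed (products):
  C=O: 4 × 790 = 3160
  O-H: 4 × 452 = 1808
  Σ(formed) = 4968 kJ
ΔH = Σ(broken) − Σ(formed) = 4184 − 4968 = −784 kJ

ΔH ≈ −784 kJ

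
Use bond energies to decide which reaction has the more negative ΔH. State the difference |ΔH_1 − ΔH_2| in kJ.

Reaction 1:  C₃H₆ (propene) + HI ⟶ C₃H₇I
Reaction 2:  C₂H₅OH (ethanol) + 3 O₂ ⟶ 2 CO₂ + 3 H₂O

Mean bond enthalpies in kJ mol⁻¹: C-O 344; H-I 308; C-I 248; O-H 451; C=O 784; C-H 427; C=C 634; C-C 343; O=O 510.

Reaction 2, by 963 kJ

Reaction 1:
  Bonds broken (reactants):
    C-C: 1 × 343 = 343
    C-H: 6 × 427 = 2562
    C=C: 1 × 634 = 634
    H-I: 1 × 308 = 308
    Σ(broken) = 3847 kJ
  Bonds formed (products):
    C-C: 2 × 343 = 686
    C-H: 7 × 427 = 2989
    C-I: 1 × 248 = 248
    Σ(formed) = 3923 kJ
  ΔH_1 = 3847 − 3923 = −76 kJ
Reaction 2:
  Bonds broken (reactants):
    C-C: 1 × 343 = 343
    C-H: 5 × 427 = 2135
    C-O: 1 × 344 = 344
    O-H: 1 × 451 = 451
    O=O: 3 × 510 = 1530
    Σ(broken) = 4803 kJ
  Bonds formed (products):
    C=O: 4 × 784 = 3136
    O-H: 6 × 451 = 2706
    Σ(formed) = 5842 kJ
  ΔH_2 = 4803 − 5842 = −1039 kJ
ΔH_1 − ΔH_2 = +963 kJ, so reaction 2 has the more negative ΔH; |ΔH_1 − ΔH_2| = 963 kJ.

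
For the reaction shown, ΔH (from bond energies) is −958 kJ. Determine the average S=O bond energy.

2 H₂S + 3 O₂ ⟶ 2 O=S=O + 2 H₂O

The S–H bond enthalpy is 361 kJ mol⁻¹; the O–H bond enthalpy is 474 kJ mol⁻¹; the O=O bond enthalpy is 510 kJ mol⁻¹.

D(S=O) ≈ 509 kJ/mol

Let D be the S=O bond energy.
Σ(broken) = 3×510 + 4×361 = 2974
Σ(formed) = 4×474 + 4×D = 1896 + 4D
ΔH = Σ(broken) − Σ(formed) = (2974) − (1896 + 4D) = +1078 − 4D
Setting this equal to −958 kJ gives 4D = 2036, so D = 509 kJ/mol.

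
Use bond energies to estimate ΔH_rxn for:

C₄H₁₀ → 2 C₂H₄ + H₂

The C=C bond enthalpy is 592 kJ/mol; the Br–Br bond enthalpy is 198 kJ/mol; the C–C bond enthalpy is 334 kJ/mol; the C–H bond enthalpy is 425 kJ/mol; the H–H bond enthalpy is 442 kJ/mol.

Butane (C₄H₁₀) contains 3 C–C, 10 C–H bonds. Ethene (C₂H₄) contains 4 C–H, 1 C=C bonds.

ΔH ≈ +226 kJ

Bonds broken (reactants):
  C–C: 3 × 334 = 1002
  C–H: 10 × 425 = 4250
  Σ(broken) = 5252 kJ
Bonds formed (products):
  C–H: 8 × 425 = 3400
  C=C: 2 × 592 = 1184
  H–H: 1 × 442 = 442
  Σ(formed) = 5026 kJ
ΔH = Σ(broken) − Σ(formed) = 5252 − 5026 = +226 kJ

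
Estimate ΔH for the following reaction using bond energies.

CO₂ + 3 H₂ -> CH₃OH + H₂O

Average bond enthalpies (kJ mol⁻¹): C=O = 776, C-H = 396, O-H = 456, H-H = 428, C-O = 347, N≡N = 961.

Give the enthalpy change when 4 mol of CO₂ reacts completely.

Bonds broken (reactants):
  C=O: 2 × 776 = 1552
  H-H: 3 × 428 = 1284
  Σ(broken) = 2836 kJ
Bonds formed (products):
  C-H: 3 × 396 = 1188
  C-O: 1 × 347 = 347
  O-H: 3 × 456 = 1368
  Σ(formed) = 2903 kJ
ΔH = Σ(broken) − Σ(formed) = 2836 − 2903 = −67 kJ
For 4× the reaction as written: 4 × (−67) = −268 kJ

ΔH = −268 kJ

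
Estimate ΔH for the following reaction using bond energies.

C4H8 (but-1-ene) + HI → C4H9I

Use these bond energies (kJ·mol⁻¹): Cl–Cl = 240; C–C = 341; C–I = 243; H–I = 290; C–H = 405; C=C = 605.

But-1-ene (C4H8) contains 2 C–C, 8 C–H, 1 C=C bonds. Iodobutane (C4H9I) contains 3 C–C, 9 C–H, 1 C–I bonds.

ΔH ≈ −94 kJ

Bonds broken (reactants):
  C–C: 2 × 341 = 682
  C–H: 8 × 405 = 3240
  C=C: 1 × 605 = 605
  H–I: 1 × 290 = 290
  Σ(broken) = 4817 kJ
Bonds formed (products):
  C–C: 3 × 341 = 1023
  C–H: 9 × 405 = 3645
  C–I: 1 × 243 = 243
  Σ(formed) = 4911 kJ
ΔH = Σ(broken) − Σ(formed) = 4817 − 4911 = −94 kJ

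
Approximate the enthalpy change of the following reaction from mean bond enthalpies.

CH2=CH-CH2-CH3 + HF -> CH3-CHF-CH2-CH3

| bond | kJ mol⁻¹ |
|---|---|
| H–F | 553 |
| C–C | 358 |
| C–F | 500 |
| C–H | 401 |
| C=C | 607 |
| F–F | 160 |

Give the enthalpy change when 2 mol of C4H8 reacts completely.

Bonds broken (reactants):
  C–C: 2 × 358 = 716
  C–H: 8 × 401 = 3208
  C=C: 1 × 607 = 607
  H–F: 1 × 553 = 553
  Σ(broken) = 5084 kJ
Bonds formed (products):
  C–C: 3 × 358 = 1074
  C–F: 1 × 500 = 500
  C–H: 9 × 401 = 3609
  Σ(formed) = 5183 kJ
ΔH = Σ(broken) − Σ(formed) = 5084 − 5183 = −99 kJ
For 2× the reaction as written: 2 × (−99) = −198 kJ

ΔH = −198 kJ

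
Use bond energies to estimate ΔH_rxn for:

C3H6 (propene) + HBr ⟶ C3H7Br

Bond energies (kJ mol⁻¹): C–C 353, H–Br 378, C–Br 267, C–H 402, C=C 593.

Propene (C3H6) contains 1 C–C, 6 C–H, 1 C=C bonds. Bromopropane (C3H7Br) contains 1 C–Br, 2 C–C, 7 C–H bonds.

Bonds broken (reactants):
  C–C: 1 × 353 = 353
  C–H: 6 × 402 = 2412
  C=C: 1 × 593 = 593
  H–Br: 1 × 378 = 378
  Σ(broken) = 3736 kJ
Bonds formed (products):
  C–Br: 1 × 267 = 267
  C–C: 2 × 353 = 706
  C–H: 7 × 402 = 2814
  Σ(formed) = 3787 kJ
ΔH = Σ(broken) − Σ(formed) = 3736 − 3787 = −51 kJ

ΔH ≈ −51 kJ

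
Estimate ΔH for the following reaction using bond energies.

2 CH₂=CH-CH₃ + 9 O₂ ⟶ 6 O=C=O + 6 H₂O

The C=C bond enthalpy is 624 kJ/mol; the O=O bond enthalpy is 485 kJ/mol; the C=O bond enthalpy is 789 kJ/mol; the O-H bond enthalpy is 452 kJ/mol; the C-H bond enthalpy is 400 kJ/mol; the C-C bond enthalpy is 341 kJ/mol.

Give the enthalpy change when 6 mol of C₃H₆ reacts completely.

Bonds broken (reactants):
  C-C: 2 × 341 = 682
  C-H: 12 × 400 = 4800
  C=C: 2 × 624 = 1248
  O=O: 9 × 485 = 4365
  Σ(broken) = 11095 kJ
Bonds formed (products):
  C=O: 12 × 789 = 9468
  O-H: 12 × 452 = 5424
  Σ(formed) = 14892 kJ
ΔH = Σ(broken) − Σ(formed) = 11095 − 14892 = −3797 kJ
For 3× the reaction as written: 3 × (−3797) = −11391 kJ

ΔH = −11391 kJ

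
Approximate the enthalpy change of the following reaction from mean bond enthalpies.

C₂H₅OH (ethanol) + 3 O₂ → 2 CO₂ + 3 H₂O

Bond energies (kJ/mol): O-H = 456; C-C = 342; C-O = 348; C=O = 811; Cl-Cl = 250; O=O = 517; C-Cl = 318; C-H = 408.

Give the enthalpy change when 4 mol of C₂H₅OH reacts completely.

Bonds broken (reactants):
  C-C: 1 × 342 = 342
  C-H: 5 × 408 = 2040
  C-O: 1 × 348 = 348
  O-H: 1 × 456 = 456
  O=O: 3 × 517 = 1551
  Σ(broken) = 4737 kJ
Bonds formed (products):
  C=O: 4 × 811 = 3244
  O-H: 6 × 456 = 2736
  Σ(formed) = 5980 kJ
ΔH = Σ(broken) − Σ(formed) = 4737 − 5980 = −1243 kJ
For 4× the reaction as written: 4 × (−1243) = −4972 kJ

ΔH = −4972 kJ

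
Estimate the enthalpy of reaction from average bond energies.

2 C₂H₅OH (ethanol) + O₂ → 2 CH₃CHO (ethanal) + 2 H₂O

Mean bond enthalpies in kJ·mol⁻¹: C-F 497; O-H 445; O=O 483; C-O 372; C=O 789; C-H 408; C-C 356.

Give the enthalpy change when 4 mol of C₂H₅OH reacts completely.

Bonds broken (reactants):
  C-C: 2 × 356 = 712
  C-H: 10 × 408 = 4080
  C-O: 2 × 372 = 744
  O-H: 2 × 445 = 890
  O=O: 1 × 483 = 483
  Σ(broken) = 6909 kJ
Bonds formed (products):
  C-C: 2 × 356 = 712
  C-H: 8 × 408 = 3264
  C=O: 2 × 789 = 1578
  O-H: 4 × 445 = 1780
  Σ(formed) = 7334 kJ
ΔH = Σ(broken) − Σ(formed) = 6909 − 7334 = −425 kJ
For 2× the reaction as written: 2 × (−425) = −850 kJ

ΔH = −850 kJ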